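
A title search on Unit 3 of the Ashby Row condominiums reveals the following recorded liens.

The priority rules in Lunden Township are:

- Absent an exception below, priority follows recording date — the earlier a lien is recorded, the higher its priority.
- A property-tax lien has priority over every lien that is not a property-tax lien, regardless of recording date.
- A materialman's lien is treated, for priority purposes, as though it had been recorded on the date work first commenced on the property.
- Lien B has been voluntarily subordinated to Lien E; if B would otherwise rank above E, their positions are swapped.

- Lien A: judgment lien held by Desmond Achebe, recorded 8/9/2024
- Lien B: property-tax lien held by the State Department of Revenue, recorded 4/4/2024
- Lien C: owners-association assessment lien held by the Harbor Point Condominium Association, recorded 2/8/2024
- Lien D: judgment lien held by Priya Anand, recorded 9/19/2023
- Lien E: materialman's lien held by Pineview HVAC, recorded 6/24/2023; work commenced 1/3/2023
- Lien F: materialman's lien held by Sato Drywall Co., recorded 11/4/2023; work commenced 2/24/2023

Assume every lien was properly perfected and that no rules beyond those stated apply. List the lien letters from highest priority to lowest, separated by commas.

Effective dates: E is treated as recorded 1/3/2023, the work-commencement date; F relates back to 2/24/2023 (work commenced).
B is a property-tax lien, so it outranks all other liens regardless of date.
Ordering the rest by effective date: E (1/3/2023), F (2/24/2023), D (9/19/2023), C (2/8/2024), A (8/9/2024).
B would otherwise be senior to E, so under the subordination agreement B and E exchange positions.

E, B, F, D, C, A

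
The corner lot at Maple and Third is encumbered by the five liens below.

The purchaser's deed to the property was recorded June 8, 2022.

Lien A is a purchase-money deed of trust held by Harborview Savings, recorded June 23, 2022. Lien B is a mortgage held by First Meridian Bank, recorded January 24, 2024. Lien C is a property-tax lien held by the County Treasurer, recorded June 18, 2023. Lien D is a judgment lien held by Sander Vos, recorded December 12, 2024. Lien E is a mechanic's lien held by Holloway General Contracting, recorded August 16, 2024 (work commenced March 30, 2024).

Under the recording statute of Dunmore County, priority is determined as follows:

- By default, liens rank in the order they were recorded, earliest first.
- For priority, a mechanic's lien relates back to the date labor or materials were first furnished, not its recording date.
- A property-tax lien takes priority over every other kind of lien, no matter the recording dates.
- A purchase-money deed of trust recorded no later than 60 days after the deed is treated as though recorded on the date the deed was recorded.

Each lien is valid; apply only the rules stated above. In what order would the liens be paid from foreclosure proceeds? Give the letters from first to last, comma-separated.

Effective dates after the stated exceptions: A was recorded within the 60-day window, so its effective date is the deed date June 8, 2022; E relates back to March 30, 2024 (work commenced).
As a property-tax lien, C is senior to every other lien.
Ordering the rest by effective date: A (June 8, 2022), B (January 24, 2024), E (March 30, 2024), D (December 12, 2024).

C, A, B, E, D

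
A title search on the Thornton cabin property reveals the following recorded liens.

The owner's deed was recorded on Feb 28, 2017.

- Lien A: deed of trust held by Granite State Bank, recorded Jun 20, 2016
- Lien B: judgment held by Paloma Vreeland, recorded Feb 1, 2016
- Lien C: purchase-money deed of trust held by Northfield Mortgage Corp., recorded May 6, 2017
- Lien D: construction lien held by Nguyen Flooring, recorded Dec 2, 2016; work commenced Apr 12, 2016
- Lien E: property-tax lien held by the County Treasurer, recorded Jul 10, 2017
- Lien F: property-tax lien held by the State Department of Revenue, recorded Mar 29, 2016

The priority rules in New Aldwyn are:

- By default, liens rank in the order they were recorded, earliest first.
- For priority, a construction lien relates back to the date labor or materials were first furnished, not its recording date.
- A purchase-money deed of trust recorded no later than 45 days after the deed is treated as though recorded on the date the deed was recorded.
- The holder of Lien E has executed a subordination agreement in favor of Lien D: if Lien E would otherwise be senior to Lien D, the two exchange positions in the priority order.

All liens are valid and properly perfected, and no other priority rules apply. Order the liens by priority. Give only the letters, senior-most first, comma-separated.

B, F, D, A, C, E

Effective dates: C missed the 45-day window (67 days after the deed), so its recording date stands; D is treated as recorded Apr 12, 2016, the work-commencement date.
Ordering by effective date: B (Feb 1, 2016), F (Mar 29, 2016), D (Apr 12, 2016), A (Jun 20, 2016), C (May 6, 2017), E (Jul 10, 2017).
E already ranks below D; the subordination has no effect.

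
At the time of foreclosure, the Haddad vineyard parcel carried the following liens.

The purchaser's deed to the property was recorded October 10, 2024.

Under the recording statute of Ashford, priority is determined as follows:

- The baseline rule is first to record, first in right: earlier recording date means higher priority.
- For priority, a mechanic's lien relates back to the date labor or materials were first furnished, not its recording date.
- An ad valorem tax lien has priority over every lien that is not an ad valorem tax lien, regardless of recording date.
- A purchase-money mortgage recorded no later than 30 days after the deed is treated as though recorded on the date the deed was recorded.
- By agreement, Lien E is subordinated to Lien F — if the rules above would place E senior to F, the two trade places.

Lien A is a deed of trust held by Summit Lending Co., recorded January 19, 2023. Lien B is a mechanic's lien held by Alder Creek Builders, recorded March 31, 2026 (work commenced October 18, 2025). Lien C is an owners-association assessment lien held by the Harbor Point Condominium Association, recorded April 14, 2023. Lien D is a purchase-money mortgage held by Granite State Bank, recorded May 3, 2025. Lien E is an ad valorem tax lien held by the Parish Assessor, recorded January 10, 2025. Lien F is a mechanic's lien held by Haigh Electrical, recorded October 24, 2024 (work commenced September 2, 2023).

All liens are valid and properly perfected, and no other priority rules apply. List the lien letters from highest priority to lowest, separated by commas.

Adjusting effective dates: B is treated as recorded October 18, 2025, the work-commencement date; D was recorded 205 days after the deed, outside the 30-day window, so it keeps its recording date; F is treated as recorded September 2, 2023, the work-commencement date.
E is an ad valorem tax lien, so it outranks all other liens regardless of date.
Among the remaining liens, by effective date: A (January 19, 2023), C (April 14, 2023), F (September 2, 2023), D (May 3, 2025), B (October 18, 2025).
Because E would otherwise rank above F, the subordination swaps them.

F, A, C, E, D, B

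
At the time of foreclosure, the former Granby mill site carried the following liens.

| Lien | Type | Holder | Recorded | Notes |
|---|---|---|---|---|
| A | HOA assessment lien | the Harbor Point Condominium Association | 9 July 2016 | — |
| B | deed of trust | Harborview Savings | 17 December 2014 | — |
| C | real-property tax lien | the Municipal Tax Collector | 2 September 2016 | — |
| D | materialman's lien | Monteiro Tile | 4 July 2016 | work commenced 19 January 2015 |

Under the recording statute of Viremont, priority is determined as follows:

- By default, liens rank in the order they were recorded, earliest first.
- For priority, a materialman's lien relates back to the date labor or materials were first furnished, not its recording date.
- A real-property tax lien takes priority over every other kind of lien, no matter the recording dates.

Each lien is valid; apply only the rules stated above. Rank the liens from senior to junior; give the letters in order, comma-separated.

C, B, D, A

First, effective dates: D is treated as recorded 19 January 2015, the work-commencement date.
C, as a real-property tax lien, has superpriority and ranks first.
Ordering the rest by effective date: B (17 December 2014), D (19 January 2015), A (9 July 2016).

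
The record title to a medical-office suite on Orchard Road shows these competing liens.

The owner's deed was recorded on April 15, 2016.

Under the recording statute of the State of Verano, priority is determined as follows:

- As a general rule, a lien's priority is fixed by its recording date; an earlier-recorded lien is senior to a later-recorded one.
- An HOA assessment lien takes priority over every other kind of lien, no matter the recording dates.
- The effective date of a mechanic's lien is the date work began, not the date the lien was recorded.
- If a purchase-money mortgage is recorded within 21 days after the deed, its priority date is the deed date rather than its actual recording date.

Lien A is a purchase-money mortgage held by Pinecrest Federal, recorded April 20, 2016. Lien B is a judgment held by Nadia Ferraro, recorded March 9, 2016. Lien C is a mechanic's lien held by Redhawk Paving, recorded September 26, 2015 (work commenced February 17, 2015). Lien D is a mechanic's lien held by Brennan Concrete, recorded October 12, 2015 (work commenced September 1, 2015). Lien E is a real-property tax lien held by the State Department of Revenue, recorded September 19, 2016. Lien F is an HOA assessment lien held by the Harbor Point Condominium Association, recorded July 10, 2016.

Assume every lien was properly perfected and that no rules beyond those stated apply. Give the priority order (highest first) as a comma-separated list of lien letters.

F, C, D, B, A, E

First, effective dates: A was recorded within the 21-day window, so its effective date is the deed date April 15, 2016; C is treated as recorded February 17, 2015, the work-commencement date; D relates back to September 1, 2015 (work commenced).
As an HOA assessment lien, F is senior to every other lien.
Ordering the rest by effective date: C (February 17, 2015), D (September 1, 2015), B (March 9, 2016), A (April 15, 2016), E (September 19, 2016).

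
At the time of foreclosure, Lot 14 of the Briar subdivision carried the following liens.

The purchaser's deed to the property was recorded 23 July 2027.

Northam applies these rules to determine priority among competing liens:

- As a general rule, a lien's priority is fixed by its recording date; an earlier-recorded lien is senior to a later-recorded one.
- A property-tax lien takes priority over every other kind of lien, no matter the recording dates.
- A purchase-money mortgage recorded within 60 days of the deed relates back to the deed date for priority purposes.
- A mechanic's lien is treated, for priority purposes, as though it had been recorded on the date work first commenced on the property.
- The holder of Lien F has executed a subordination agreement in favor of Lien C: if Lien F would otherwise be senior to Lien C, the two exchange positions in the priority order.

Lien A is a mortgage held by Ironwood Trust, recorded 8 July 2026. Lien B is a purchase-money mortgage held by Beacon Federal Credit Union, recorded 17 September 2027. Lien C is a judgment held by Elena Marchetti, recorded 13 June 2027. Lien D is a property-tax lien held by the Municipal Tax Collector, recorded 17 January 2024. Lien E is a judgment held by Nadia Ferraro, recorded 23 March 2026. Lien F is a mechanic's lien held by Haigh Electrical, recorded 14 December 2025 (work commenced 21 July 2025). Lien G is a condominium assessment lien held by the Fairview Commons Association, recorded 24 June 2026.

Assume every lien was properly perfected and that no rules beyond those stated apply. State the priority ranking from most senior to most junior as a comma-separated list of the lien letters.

First, effective dates: B relates back to the deed date 23 July 2027; F is treated as recorded 21 July 2025, the work-commencement date.
D is a property-tax lien and takes priority over every other lien.
Remaining liens by effective date: F (21 July 2025), E (23 March 2026), G (24 June 2026), A (8 July 2026), C (13 June 2027), B (23 July 2027).
F would otherwise be senior to C, so under the subordination agreement F and C exchange positions.

D, C, E, G, A, F, B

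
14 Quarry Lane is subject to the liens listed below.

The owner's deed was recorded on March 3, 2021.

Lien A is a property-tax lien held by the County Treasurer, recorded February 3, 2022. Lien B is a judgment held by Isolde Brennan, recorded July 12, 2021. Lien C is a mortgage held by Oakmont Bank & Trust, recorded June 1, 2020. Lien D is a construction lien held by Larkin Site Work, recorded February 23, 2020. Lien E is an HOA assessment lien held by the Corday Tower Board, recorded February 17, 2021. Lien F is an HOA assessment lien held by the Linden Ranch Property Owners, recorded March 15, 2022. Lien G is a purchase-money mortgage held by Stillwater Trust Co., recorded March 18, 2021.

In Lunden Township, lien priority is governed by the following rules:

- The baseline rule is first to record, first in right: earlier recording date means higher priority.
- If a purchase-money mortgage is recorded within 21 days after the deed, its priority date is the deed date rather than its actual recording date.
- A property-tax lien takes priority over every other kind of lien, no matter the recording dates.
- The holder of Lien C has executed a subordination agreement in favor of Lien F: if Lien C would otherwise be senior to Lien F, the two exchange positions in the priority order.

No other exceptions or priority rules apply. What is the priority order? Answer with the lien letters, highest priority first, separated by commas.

A, D, F, E, G, B, C

First, effective dates: G relates back to the deed date March 3, 2021.
A, as a property-tax lien, has superpriority and ranks first.
The other liens, earliest effective date first: D (February 23, 2020), C (June 1, 2020), E (February 17, 2021), G (March 3, 2021), B (July 12, 2021), F (March 15, 2022).
C would otherwise be senior to F, so under the subordination agreement C and F exchange positions.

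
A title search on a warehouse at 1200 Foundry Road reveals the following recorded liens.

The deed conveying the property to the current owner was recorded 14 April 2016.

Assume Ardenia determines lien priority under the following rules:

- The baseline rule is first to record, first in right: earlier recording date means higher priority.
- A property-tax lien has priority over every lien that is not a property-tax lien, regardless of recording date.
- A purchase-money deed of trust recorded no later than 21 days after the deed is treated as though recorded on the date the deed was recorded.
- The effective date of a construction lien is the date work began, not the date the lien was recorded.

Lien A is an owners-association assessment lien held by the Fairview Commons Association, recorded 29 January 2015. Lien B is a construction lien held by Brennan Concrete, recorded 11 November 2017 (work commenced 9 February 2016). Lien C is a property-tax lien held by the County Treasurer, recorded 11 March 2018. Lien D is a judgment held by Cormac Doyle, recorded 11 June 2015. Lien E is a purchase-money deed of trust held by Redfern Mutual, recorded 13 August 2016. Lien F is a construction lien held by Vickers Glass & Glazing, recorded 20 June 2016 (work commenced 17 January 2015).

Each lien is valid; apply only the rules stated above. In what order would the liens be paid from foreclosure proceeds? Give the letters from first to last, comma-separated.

First, effective dates: B relates back to 9 February 2016 (work commenced); E was recorded 121 days after the deed, outside the 21-day window, so it keeps its recording date; F relates back to 17 January 2015 (work commenced).
As a property-tax lien, C is senior to every other lien.
Remaining liens by effective date: F (17 January 2015), A (29 January 2015), D (11 June 2015), B (9 February 2016), E (13 August 2016).

C, F, A, D, B, E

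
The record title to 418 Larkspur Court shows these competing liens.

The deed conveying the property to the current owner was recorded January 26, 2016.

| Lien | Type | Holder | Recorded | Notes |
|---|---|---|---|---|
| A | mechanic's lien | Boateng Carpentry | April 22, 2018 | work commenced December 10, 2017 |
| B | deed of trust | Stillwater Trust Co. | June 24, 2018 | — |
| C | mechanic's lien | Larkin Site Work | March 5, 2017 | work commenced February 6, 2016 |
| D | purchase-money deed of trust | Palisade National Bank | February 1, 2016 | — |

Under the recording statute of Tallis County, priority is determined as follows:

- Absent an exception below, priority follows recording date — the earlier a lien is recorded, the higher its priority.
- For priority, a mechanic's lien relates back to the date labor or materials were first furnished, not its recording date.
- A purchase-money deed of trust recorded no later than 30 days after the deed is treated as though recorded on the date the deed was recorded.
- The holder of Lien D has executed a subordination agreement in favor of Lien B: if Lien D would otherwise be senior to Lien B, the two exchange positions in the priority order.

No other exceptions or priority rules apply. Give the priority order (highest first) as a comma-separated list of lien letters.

Effective dates after the stated exceptions: A is treated as recorded December 10, 2017, the work-commencement date; C relates back to February 6, 2016 (work commenced); D was recorded within the 30-day window, so its effective date is the deed date January 26, 2016.
By effective date: D (January 26, 2016), C (February 6, 2016), A (December 10, 2017), B (June 24, 2018).
D would otherwise be senior to B, so under the subordination agreement D and B exchange positions.

B, C, A, D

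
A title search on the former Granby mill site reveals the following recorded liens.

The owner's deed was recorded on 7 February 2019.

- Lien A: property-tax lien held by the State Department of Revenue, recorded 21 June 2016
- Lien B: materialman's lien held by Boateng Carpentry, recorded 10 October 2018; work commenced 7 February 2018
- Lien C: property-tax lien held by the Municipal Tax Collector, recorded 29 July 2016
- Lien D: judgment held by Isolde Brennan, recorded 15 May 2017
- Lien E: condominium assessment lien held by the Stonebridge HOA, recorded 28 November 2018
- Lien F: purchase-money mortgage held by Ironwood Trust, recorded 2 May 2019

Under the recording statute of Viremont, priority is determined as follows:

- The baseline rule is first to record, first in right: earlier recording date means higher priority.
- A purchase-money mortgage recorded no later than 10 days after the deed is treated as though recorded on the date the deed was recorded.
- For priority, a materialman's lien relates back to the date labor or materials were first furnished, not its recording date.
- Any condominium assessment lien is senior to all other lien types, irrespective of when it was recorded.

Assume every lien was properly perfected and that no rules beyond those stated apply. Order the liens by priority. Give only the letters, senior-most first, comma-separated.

Adjusting effective dates: B's effective date is 7 February 2018, when work began; F was recorded 84 days after the deed — beyond 10 days — so no relation-back applies.
E is a condominium assessment lien, so it outranks all other liens regardless of date.
Remaining liens by effective date: A (21 June 2016), C (29 July 2016), D (15 May 2017), B (7 February 2018), F (2 May 2019).

E, A, C, D, B, F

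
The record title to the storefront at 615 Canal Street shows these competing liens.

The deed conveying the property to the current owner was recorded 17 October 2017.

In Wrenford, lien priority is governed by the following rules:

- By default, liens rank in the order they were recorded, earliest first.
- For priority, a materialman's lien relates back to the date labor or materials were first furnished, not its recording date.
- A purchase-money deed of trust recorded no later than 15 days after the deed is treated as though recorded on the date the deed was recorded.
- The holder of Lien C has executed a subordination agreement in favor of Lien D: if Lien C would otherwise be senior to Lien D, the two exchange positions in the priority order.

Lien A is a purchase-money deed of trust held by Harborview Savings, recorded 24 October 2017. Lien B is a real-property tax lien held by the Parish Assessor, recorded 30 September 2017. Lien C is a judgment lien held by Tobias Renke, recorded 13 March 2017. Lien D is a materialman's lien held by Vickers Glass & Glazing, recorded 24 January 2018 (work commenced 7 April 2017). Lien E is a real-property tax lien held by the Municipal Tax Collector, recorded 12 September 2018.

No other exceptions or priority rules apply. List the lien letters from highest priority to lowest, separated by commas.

D, C, B, A, E

First, effective dates: A was recorded within the 15-day window, so its effective date is the deed date 17 October 2017; D relates back to 7 April 2017 (work commenced).
Ordering by effective date: C (13 March 2017), D (7 April 2017), B (30 September 2017), A (17 October 2017), E (12 September 2018).
C would otherwise be senior to D, so under the subordination agreement C and D exchange positions.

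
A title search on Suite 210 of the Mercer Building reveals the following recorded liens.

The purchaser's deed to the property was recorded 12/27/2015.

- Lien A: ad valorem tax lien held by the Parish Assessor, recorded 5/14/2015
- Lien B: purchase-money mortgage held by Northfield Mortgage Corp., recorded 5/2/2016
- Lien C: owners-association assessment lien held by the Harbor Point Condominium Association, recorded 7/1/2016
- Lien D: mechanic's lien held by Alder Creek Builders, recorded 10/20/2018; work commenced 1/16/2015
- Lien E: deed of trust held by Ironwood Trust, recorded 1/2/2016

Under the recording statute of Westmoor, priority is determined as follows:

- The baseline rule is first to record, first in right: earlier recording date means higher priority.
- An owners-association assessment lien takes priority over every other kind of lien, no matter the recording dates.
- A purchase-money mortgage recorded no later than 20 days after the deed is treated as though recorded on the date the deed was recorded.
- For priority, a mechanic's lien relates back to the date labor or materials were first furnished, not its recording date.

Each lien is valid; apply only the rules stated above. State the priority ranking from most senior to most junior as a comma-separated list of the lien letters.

C, D, A, E, B

First, effective dates: B was recorded 127 days after the deed — beyond 20 days — so no relation-back applies; D relates back to 1/16/2015 (work commenced).
C is an owners-association assessment lien and takes priority over every other lien.
Among the remaining liens, by effective date: D (1/16/2015), A (5/14/2015), E (1/2/2016), B (5/2/2016).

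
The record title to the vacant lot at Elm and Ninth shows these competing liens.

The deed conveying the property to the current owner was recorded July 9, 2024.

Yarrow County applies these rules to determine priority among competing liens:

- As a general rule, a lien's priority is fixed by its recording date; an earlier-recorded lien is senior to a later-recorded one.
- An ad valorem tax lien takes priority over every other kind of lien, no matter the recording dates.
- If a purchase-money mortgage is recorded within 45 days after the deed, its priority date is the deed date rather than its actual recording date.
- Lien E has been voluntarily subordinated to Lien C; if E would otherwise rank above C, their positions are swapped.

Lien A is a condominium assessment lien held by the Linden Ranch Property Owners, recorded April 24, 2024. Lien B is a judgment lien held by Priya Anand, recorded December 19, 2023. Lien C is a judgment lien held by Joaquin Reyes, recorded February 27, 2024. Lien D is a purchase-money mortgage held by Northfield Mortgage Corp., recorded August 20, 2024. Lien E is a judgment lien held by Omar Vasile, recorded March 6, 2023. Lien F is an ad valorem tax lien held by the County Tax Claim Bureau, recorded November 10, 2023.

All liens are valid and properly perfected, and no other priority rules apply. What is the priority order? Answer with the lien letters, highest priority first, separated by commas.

F, C, B, E, A, D

Adjusting effective dates: D was recorded within the 45-day window, so its effective date is the deed date July 9, 2024.
As an ad valorem tax lien, F is senior to every other lien.
Among the remaining liens, by effective date: E (March 6, 2023), B (December 19, 2023), C (February 27, 2024), A (April 24, 2024), D (July 9, 2024).
The subordination applies — E was senior to C — so E and C swap.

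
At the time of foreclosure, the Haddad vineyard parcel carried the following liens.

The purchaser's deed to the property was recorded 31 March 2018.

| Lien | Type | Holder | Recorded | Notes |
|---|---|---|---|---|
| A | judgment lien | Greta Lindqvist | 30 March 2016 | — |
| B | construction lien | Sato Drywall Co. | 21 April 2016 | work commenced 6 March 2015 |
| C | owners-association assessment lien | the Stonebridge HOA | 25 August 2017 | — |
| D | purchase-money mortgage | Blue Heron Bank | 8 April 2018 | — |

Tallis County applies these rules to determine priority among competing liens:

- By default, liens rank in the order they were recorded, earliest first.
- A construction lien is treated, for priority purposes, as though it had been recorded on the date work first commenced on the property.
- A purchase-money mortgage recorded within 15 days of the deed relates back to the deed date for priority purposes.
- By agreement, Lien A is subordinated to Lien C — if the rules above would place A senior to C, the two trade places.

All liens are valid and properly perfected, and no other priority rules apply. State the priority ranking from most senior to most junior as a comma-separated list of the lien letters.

First, effective dates: B is treated as recorded 6 March 2015, the work-commencement date; D was recorded within the 15-day window, so its effective date is the deed date 31 March 2018.
Ordering by effective date: B (6 March 2015), A (30 March 2016), C (25 August 2017), D (31 March 2018).
A is senior to C before the subordination, so the two trade places.

B, C, A, D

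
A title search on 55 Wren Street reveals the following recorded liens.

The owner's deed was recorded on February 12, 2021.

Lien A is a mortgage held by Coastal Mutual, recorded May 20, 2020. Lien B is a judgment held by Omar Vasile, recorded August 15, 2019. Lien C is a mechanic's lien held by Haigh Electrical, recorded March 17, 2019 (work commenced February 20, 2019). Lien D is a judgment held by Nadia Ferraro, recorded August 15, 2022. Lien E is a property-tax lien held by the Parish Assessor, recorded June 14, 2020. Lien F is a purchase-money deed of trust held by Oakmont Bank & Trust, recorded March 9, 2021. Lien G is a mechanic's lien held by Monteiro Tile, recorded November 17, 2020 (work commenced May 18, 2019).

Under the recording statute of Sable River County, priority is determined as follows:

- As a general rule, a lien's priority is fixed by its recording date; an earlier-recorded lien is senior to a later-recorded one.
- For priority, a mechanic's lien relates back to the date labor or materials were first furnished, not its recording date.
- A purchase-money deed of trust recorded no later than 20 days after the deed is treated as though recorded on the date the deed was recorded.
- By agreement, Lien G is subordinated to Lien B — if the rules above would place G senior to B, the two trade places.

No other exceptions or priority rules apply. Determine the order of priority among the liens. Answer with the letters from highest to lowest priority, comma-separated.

C, B, G, A, E, F, D

Adjusting effective dates: C relates back to February 20, 2019 (work commenced); F missed the 20-day window (25 days after the deed), so its recording date stands; G is treated as recorded May 18, 2019, the work-commencement date.
By effective date: C (February 20, 2019), G (May 18, 2019), B (August 15, 2019), A (May 20, 2020), E (June 14, 2020), F (March 9, 2021), D (August 15, 2022).
G is senior to B before the subordination, so the two trade places.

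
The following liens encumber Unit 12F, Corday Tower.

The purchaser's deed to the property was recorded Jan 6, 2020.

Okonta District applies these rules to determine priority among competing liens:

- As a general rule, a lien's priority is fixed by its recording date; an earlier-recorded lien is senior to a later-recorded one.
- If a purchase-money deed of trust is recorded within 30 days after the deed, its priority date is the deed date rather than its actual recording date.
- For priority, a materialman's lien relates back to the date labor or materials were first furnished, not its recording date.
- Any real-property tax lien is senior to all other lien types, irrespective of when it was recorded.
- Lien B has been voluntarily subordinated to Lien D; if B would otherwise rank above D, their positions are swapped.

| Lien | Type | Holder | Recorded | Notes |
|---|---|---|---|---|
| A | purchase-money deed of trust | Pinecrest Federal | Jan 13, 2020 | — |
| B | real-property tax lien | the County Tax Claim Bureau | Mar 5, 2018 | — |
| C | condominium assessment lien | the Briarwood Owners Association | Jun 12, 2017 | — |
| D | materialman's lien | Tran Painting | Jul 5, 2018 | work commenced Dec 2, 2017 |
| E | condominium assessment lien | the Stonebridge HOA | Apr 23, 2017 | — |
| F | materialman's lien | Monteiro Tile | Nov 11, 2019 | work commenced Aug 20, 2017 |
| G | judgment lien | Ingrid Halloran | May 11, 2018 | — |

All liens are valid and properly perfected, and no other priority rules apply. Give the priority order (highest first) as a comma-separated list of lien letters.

Effective dates: A relates back to the deed date Jan 6, 2020; D's effective date is Dec 2, 2017, when work began; F relates back to Aug 20, 2017 (work commenced).
As a real-property tax lien, B is senior to every other lien.
Among the remaining liens, by effective date: E (Apr 23, 2017), C (Jun 12, 2017), F (Aug 20, 2017), D (Dec 2, 2017), G (May 11, 2018), A (Jan 6, 2020).
B would otherwise be senior to D, so under the subordination agreement B and D exchange positions.

D, E, C, F, B, G, A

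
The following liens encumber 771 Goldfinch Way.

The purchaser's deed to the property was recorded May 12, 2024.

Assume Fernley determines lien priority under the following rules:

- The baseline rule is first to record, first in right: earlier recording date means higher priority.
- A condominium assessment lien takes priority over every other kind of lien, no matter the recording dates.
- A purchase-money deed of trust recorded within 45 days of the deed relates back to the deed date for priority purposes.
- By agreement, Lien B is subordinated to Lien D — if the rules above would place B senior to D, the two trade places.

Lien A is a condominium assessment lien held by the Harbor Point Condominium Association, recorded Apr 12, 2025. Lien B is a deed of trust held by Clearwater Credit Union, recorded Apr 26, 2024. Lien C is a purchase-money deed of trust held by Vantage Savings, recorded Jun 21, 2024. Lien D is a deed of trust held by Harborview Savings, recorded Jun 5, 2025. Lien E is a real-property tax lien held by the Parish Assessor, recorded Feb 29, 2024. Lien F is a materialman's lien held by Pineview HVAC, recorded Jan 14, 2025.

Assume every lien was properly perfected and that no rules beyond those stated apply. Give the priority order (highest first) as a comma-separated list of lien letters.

A, E, D, C, F, B

Effective dates after the stated exceptions: C's effective date is the deed date, May 12, 2024.
As a condominium assessment lien, A is senior to every other lien.
Ordering the rest by effective date: E (Feb 29, 2024), B (Apr 26, 2024), C (May 12, 2024), F (Jan 14, 2025), D (Jun 5, 2025).
B is senior to D before the subordination, so the two trade places.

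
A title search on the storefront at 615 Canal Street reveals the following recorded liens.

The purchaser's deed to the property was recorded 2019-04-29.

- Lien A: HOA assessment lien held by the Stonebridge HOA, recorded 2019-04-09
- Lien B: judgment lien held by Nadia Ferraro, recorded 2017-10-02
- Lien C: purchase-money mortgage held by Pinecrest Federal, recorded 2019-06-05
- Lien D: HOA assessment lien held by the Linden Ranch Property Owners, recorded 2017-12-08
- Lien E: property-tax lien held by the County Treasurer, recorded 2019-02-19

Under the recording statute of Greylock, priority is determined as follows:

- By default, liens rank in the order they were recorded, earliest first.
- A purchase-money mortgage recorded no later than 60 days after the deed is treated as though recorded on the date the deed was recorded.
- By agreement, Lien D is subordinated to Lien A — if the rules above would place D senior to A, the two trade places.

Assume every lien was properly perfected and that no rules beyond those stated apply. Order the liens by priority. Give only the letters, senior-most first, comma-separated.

B, A, E, D, C

Adjusting effective dates: C's effective date is the deed date, 2019-04-29.
By effective date, earliest first: B (2017-10-02), D (2017-12-08), E (2019-02-19), A (2019-04-09), C (2019-04-29).
D would otherwise be senior to A, so under the subordination agreement D and A exchange positions.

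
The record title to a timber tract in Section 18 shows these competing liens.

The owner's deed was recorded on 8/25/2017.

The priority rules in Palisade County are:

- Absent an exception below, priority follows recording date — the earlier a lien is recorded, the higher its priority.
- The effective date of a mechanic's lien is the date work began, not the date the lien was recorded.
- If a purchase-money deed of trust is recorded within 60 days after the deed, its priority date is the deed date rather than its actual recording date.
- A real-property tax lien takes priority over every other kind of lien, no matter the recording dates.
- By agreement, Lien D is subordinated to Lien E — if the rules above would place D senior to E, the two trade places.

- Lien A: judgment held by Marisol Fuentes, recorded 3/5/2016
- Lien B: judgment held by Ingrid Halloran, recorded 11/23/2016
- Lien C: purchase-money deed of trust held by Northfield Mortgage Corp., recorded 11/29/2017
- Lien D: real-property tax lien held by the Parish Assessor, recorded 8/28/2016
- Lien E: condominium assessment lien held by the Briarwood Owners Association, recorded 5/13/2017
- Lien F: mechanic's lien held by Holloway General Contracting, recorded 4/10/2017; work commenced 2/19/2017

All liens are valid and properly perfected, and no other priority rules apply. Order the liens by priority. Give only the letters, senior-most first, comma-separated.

Effective dates after the stated exceptions: C was recorded 96 days after the deed — beyond 60 days — so no relation-back applies; F's effective date is 2/19/2017, when work began.
D is a real-property tax lien, so it outranks all other liens regardless of date.
Among the remaining liens, by effective date: A (3/5/2016), B (11/23/2016), F (2/19/2017), E (5/13/2017), C (11/29/2017).
D is senior to E before the subordination, so the two trade places.

E, A, B, F, D, C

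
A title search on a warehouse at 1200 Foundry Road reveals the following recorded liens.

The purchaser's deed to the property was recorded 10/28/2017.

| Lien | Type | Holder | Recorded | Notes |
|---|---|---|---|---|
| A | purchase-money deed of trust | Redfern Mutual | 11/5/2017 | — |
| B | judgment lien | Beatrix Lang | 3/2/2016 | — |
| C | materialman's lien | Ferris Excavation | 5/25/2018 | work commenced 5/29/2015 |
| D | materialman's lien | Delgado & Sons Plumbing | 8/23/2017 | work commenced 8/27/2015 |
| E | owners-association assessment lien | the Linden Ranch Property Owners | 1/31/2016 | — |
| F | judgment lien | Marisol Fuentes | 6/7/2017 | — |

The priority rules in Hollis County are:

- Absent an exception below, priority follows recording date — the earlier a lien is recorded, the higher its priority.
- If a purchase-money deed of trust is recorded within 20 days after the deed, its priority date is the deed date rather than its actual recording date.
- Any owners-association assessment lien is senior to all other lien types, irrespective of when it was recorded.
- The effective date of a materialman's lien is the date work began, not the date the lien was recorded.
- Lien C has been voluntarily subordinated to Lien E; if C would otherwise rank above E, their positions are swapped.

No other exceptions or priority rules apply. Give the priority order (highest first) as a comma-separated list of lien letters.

E, C, D, B, F, A

First, effective dates: A's effective date is the deed date, 10/28/2017; C relates back to 5/29/2015 (work commenced); D relates back to 8/27/2015 (work commenced).
E, as an owners-association assessment lien, has superpriority and ranks first.
The other liens, earliest effective date first: C (5/29/2015), D (8/27/2015), B (3/2/2016), F (6/7/2017), A (10/28/2017).
C is already junior to E, so the subordination agreement changes nothing.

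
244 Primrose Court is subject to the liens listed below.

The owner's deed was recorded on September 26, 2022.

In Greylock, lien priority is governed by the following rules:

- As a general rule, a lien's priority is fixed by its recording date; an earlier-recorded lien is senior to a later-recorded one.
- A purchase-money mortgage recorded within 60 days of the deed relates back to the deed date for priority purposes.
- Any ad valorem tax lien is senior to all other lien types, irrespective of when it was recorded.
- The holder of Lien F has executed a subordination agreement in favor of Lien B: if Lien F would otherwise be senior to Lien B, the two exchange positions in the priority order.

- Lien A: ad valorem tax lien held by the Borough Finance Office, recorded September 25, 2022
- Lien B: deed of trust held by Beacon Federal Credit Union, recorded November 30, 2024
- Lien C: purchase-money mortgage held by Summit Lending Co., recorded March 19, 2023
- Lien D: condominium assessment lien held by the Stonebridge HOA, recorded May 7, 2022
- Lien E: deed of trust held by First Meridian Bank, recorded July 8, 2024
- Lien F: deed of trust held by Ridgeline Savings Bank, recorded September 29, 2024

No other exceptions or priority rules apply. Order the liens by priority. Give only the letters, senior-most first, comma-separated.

Effective dates: C was recorded 174 days after the deed, outside the 60-day window, so it keeps its recording date.
As an ad valorem tax lien, A is senior to every other lien.
Among the remaining liens, by effective date: D (May 7, 2022), C (March 19, 2023), E (July 8, 2024), F (September 29, 2024), B (November 30, 2024).
F would otherwise be senior to B, so under the subordination agreement F and B exchange positions.

A, D, C, E, B, F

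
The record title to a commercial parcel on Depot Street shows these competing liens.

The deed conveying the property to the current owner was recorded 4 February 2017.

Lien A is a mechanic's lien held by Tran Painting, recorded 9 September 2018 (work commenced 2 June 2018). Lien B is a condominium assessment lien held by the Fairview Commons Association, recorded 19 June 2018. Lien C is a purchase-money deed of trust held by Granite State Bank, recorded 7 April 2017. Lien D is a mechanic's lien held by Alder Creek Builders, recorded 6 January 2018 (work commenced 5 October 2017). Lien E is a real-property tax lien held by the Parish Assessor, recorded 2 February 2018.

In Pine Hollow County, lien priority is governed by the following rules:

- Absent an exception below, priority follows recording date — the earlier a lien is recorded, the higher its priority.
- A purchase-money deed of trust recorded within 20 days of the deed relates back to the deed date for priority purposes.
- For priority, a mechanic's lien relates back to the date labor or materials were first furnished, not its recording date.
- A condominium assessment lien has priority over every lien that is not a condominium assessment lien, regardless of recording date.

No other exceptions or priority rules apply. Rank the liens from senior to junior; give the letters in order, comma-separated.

Effective dates after the stated exceptions: A is treated as recorded 2 June 2018, the work-commencement date; C was recorded 62 days after the deed — beyond 20 days — so no relation-back applies; D's effective date is 5 October 2017, when work began.
B is a condominium assessment lien and takes priority over every other lien.
Remaining liens by effective date: C (7 April 2017), D (5 October 2017), E (2 February 2018), A (2 June 2018).

B, C, D, E, A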